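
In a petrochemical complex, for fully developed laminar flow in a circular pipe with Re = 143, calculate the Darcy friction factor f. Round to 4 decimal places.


f = 64 / Re
f = 64 / 143
f = 0.4476


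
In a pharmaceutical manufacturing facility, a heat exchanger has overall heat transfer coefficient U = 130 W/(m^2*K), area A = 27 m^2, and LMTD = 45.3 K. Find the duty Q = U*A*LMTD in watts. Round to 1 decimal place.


Q = U * A * LMTD
Q = 130 * 27 * 45.3
Q = 159003.0 W


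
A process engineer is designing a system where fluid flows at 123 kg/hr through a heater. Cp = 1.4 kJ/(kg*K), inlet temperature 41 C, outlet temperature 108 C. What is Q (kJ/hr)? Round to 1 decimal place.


Q = m_dot * Cp * (T2 - T1)
Q = 123 * 1.4 * (108 - 41)
Q = 123 * 1.4 * 67
Q = 11537.4 kJ/hr


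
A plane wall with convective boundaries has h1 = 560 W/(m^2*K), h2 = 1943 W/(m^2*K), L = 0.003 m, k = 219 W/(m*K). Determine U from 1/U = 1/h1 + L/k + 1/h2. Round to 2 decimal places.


1/U = 1/h1 + L/k + 1/h2
1/U = 1/560 + 0.003/219 + 1/1943
1/U = 0.0017857143 + 1.36986e-05 + 0.000514668
1/U = 0.0023140809
U = 432.14 W/(m^2*K)


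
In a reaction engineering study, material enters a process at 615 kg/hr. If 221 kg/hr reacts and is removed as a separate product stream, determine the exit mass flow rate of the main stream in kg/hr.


Steady-state mass balance on the main outlet: F_out = F_in - F_removed
F_out = 615 - 221
F_out = 394 kg/hr


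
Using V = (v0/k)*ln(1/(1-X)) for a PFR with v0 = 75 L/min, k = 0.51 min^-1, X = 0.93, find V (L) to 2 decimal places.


V = (v0/k) * ln(1/(1-X))
V = (75/0.51) * ln(1/(1-0.93))
V = 147.058824 * ln(14.285714)
V = 147.058824 * 2.65926
V = 391.07 L


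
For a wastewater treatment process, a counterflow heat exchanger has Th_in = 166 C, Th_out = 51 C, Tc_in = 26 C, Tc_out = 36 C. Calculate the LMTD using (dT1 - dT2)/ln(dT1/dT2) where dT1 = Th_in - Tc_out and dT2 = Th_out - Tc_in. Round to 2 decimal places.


dT1 = Th_in - Tc_out = 166 - 36 = 130
dT2 = Th_out - Tc_in = 51 - 26 = 25
LMTD = (dT1 - dT2) / ln(dT1/dT2)
LMTD = (130 - 25) / ln(130/25)
LMTD = 63.69 K


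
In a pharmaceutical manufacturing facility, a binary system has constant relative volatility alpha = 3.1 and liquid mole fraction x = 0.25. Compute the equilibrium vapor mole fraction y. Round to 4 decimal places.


y = alpha*x / (1 + (alpha-1)*x)
y = 3.1*0.25 / (1 + (3.1-1)*0.25)
y = 0.775 / (1 + 0.525)
y = 0.775 / 1.525
y = 0.5082


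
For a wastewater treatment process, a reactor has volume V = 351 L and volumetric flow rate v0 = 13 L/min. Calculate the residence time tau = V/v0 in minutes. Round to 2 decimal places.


tau = V / v0
tau = 351 / 13
tau = 27.00 min


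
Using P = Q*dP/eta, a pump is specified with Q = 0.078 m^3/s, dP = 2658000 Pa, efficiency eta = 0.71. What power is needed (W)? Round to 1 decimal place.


P = Q * dP / eta
P = 0.078 * 2658000 / 0.71
P = 207324.0 / 0.71
P = 292005.6 W


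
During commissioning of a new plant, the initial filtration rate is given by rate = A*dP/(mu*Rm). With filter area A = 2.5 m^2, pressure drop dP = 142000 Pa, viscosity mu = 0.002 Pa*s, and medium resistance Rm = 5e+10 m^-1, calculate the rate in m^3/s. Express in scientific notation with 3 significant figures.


rate = A * dP / (mu * Rm)
rate = 2.5 * 142000 / (0.002 * 5e+10)
rate = 355000.0 / 1.000e+08
rate = 3.55e-03 m^3/s


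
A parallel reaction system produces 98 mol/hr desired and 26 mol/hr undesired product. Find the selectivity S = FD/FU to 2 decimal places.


S = desired product rate / undesired product rate
S = 98 / 26
S = 3.77


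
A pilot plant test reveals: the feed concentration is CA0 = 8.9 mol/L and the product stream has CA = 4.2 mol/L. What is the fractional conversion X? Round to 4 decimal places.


X = (CA0 - CA) / CA0
X = (8.9 - 4.2) / 8.9
X = 4.7 / 8.9
X = 0.5281


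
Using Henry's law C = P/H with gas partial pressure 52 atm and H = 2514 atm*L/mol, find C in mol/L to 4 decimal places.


C = P / H
C = 52 / 2514
C = 0.0207 mol/L


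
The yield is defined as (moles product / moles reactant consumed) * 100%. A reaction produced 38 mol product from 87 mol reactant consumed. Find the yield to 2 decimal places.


Yield = (moles product / moles consumed) * 100%
Yield = (38 / 87) * 100
Yield = 0.4368 * 100
Yield = 43.68%


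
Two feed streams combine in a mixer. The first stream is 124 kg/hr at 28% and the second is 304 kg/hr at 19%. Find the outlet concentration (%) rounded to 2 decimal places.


Mass balance on solute: F1*x1 + F2*x2 = F3*x3
F3 = F1 + F2 = 124 + 304 = 428 kg/hr
x3 = (F1*x1 + F2*x2)/F3
x3 = (124*0.28 + 304*0.19) / 428
x3 = 21.61%


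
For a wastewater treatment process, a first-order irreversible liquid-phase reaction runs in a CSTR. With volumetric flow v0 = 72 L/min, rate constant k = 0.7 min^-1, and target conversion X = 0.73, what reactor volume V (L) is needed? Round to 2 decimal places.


V = v0 * X / (k * (1 - X))
V = 72 * 0.73 / (0.7 * (1 - 0.73))
V = 52.56 / (0.7 * 0.27)
V = 52.56 / 0.189
V = 278.10 L


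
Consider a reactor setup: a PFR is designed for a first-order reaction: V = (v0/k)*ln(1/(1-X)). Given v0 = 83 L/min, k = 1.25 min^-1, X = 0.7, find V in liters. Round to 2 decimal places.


V = (v0/k) * ln(1/(1-X))
V = (83/1.25) * ln(1/(1-0.7))
V = 66.4 * ln(3.333333)
V = 66.4 * 1.203973
V = 79.94 L


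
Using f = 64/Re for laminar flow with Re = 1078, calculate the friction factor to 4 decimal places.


f = 64 / Re
f = 64 / 1078
f = 0.0594


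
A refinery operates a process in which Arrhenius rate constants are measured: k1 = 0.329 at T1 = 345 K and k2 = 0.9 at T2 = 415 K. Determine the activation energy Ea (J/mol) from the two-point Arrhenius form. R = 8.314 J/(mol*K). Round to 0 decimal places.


Ea = R * ln(k2/k1) / (1/T1 - 1/T2)
ln(k2/k1) = ln(0.9/0.329) = 1.006337
1/T1 - 1/T2 = 1/345 - 1/415 = 0.00048891217
Ea = 8.314 * 1.006337 / 0.00048891217
Ea = 17113 J/mol


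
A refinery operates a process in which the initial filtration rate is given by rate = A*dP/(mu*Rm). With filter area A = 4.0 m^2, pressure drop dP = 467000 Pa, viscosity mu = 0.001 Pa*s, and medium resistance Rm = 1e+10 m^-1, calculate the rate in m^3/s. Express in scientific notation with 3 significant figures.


rate = A * dP / (mu * Rm)
rate = 4.0 * 467000 / (0.001 * 1e+10)
rate = 1868000.0 / 1.000e+07
rate = 1.87e-01 m^3/s


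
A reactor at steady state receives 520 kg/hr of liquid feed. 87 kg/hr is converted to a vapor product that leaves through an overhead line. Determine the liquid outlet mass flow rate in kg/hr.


Steady-state mass balance on the main outlet: F_out = F_in - F_removed
F_out = 520 - 87
F_out = 433 kg/hr


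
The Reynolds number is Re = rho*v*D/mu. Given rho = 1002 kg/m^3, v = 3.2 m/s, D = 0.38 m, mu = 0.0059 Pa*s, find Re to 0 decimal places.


Re = rho * v * D / mu
Re = 1002 * 3.2 * 0.38 / 0.0059
Re = 1218.432 / 0.0059
Re = 206514


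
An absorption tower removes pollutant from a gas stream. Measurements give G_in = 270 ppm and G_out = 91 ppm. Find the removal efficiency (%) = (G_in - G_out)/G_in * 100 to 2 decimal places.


Efficiency = (G_in - G_out) / G_in * 100%
Efficiency = (270 - 91) / 270 * 100
Efficiency = 179 / 270 * 100
Efficiency = 66.30%


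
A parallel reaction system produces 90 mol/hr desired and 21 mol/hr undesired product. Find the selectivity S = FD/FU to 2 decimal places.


S = desired product rate / undesired product rate
S = 90 / 21
S = 4.29


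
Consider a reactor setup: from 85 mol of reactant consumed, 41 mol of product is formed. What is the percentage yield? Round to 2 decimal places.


Yield = (moles product / moles consumed) * 100%
Yield = (41 / 85) * 100
Yield = 0.4824 * 100
Yield = 48.24%


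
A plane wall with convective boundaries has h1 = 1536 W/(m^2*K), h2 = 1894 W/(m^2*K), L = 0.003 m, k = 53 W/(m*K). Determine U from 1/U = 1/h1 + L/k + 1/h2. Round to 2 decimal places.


1/U = 1/h1 + L/k + 1/h2
1/U = 1/1536 + 0.003/53 + 1/1894
1/U = 0.0006510417 + 5.66038e-05 + 0.0005279831
1/U = 0.0012356286
U = 809.30 W/(m^2*K)


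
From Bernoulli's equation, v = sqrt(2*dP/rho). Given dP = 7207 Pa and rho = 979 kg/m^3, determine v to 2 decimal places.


v = sqrt(2*dP/rho)
v = sqrt(2*7207/979)
v = sqrt(14.723187)
v = 3.84 m/s


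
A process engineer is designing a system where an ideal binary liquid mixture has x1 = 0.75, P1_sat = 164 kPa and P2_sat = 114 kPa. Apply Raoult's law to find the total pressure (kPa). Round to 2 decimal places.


P = x1*P1_sat + x2*P2_sat
x2 = 1 - x1 = 1 - 0.75 = 0.25
P = 0.75*164 + 0.25*114
P = 123.0 + 28.5
P = 151.50 kPa


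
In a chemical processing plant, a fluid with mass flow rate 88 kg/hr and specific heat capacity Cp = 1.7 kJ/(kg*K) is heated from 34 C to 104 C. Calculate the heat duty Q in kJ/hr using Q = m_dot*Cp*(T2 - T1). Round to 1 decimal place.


Q = m_dot * Cp * (T2 - T1)
Q = 88 * 1.7 * (104 - 34)
Q = 88 * 1.7 * 70
Q = 10472.0 kJ/hr


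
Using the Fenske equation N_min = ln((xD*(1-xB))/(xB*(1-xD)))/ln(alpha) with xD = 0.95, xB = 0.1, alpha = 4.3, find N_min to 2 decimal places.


N_min = ln((xD*(1-xB))/(xB*(1-xD))) / ln(alpha)
Numerator inside ln: 0.855 / 0.005 = 171.0
ln(171.0) = 5.141664
ln(alpha) = ln(4.3) = 1.458615
N_min = 5.141664 / 1.458615 = 3.53


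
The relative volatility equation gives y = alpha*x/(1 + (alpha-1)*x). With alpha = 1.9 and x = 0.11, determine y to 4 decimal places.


y = alpha*x / (1 + (alpha-1)*x)
y = 1.9*0.11 / (1 + (1.9-1)*0.11)
y = 0.209 / (1 + 0.099)
y = 0.209 / 1.099
y = 0.1902


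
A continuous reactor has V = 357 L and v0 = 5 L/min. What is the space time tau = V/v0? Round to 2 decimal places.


tau = V / v0
tau = 357 / 5
tau = 71.40 min


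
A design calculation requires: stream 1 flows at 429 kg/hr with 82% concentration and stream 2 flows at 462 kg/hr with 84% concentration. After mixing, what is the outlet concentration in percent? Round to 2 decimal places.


Mass balance on solute: F1*x1 + F2*x2 = F3*x3
F3 = F1 + F2 = 429 + 462 = 891 kg/hr
x3 = (F1*x1 + F2*x2)/F3
x3 = (429*0.82 + 462*0.84) / 891
x3 = 83.04%


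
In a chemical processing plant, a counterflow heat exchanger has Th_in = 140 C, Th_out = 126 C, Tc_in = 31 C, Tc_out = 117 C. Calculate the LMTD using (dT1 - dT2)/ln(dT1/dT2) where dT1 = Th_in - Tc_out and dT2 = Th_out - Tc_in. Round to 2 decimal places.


dT1 = Th_in - Tc_out = 140 - 117 = 23
dT2 = Th_out - Tc_in = 126 - 31 = 95
LMTD = (dT1 - dT2) / ln(dT1/dT2)
LMTD = (23 - 95) / ln(23/95)
LMTD = 50.76 K


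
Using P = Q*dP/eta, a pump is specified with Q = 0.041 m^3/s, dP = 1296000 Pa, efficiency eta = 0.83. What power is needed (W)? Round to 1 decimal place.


P = Q * dP / eta
P = 0.041 * 1296000 / 0.83
P = 53136.0 / 0.83
P = 64019.3 W


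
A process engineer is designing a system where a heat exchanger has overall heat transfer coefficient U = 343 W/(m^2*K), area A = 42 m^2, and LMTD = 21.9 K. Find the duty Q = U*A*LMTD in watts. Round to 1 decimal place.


Q = U * A * LMTD
Q = 343 * 42 * 21.9
Q = 315491.4 W


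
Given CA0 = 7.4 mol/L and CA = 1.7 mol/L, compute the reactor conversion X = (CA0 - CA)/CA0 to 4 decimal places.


X = (CA0 - CA) / CA0
X = (7.4 - 1.7) / 7.4
X = 5.7 / 7.4
X = 0.7703


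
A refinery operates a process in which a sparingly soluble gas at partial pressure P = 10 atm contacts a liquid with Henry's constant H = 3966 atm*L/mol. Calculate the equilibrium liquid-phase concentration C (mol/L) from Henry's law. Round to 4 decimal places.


C = P / H
C = 10 / 3966
C = 0.0025 mol/L


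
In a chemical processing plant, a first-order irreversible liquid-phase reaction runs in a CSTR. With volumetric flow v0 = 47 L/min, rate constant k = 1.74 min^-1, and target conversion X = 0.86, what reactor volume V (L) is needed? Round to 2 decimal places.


V = v0 * X / (k * (1 - X))
V = 47 * 0.86 / (1.74 * (1 - 0.86))
V = 40.42 / (1.74 * 0.14)
V = 40.42 / 0.2436
V = 165.93 L


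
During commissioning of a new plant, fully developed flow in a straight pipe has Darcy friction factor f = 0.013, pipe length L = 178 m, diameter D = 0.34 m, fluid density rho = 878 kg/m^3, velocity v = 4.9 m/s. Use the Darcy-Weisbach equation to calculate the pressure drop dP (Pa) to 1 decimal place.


dP = f * (L/D) * (rho*v^2/2)
dP = 0.013 * (178/0.34) * (878*4.9^2/2)
L/D = 523.52941176
rho*v^2/2 = 878*24.01/2 = 10540.39
dP = 0.013 * 523.52941176 * 10540.39
dP = 71736.7 Pa


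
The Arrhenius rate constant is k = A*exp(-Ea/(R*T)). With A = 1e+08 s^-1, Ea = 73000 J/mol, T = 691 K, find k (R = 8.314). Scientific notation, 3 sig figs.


k = A * exp(-Ea/(R*T))
k = 1e+08 * exp(-73000 / (8.314 * 691))
k = 1e+08 * exp(-12.706759)
k = 3.03e+02


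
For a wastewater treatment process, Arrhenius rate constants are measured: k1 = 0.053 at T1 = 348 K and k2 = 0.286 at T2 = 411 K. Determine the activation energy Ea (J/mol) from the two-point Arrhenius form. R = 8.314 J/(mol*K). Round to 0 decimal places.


Ea = R * ln(k2/k1) / (1/T1 - 1/T2)
ln(k2/k1) = ln(0.286/0.053) = 1.6856999
1/T1 - 1/T2 = 1/348 - 1/411 = 0.000440473194
Ea = 8.314 * 1.6856999 / 0.000440473194
Ea = 31818 J/mol


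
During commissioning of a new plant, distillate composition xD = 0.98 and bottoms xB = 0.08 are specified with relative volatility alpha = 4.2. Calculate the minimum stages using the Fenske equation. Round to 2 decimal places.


N_min = ln((xD*(1-xB))/(xB*(1-xD))) / ln(alpha)
Numerator inside ln: 0.9016 / 0.0016 = 563.5
ln(563.5) = 6.334167
ln(alpha) = ln(4.2) = 1.435085
N_min = 6.334167 / 1.435085 = 4.41


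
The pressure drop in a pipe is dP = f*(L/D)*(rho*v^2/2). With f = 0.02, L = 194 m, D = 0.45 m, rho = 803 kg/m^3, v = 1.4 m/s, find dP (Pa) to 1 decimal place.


dP = f * (L/D) * (rho*v^2/2)
dP = 0.02 * (194/0.45) * (803*1.4^2/2)
L/D = 431.11111111
rho*v^2/2 = 803*1.96/2 = 786.94
dP = 0.02 * 431.11111111 * 786.94
dP = 6785.2 Pa


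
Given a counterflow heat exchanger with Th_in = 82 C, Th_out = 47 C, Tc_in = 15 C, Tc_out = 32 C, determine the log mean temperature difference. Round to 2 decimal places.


dT1 = Th_in - Tc_out = 82 - 32 = 50
dT2 = Th_out - Tc_in = 47 - 15 = 32
LMTD = (dT1 - dT2) / ln(dT1/dT2)
LMTD = (50 - 32) / ln(50/32)
LMTD = 40.33 K


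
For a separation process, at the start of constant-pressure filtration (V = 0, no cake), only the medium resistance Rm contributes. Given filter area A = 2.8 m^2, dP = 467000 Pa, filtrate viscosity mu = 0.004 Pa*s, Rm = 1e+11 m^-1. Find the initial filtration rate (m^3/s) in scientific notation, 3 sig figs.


rate = A * dP / (mu * Rm)
rate = 2.8 * 467000 / (0.004 * 1e+11)
rate = 1307600.0 / 4.000e+08
rate = 3.27e-03 m^3/s


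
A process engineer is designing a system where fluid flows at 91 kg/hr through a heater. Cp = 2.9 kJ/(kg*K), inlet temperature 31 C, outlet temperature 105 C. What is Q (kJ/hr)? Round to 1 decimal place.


Q = m_dot * Cp * (T2 - T1)
Q = 91 * 2.9 * (105 - 31)
Q = 91 * 2.9 * 74
Q = 19528.6 kJ/hr


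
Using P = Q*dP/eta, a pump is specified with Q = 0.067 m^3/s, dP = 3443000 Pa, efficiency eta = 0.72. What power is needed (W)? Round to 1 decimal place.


P = Q * dP / eta
P = 0.067 * 3443000 / 0.72
P = 230681.0 / 0.72
P = 320390.3 W


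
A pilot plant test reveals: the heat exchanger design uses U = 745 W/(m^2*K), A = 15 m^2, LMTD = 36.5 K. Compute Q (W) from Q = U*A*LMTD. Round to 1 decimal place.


Q = U * A * LMTD
Q = 745 * 15 * 36.5
Q = 407887.5 W


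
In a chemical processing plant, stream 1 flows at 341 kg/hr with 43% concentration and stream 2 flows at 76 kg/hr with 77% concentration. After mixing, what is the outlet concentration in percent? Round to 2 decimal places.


Mass balance on solute: F1*x1 + F2*x2 = F3*x3
F3 = F1 + F2 = 341 + 76 = 417 kg/hr
x3 = (F1*x1 + F2*x2)/F3
x3 = (341*0.43 + 76*0.77) / 417
x3 = 49.20%


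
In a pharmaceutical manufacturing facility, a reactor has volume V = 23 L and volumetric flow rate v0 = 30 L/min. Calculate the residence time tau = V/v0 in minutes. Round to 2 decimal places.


tau = V / v0
tau = 23 / 30
tau = 0.77 min


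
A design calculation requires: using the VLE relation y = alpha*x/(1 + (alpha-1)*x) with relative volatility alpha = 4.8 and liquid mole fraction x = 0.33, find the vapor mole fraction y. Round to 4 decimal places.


y = alpha*x / (1 + (alpha-1)*x)
y = 4.8*0.33 / (1 + (4.8-1)*0.33)
y = 1.584 / (1 + 1.254)
y = 1.584 / 2.254
y = 0.7028


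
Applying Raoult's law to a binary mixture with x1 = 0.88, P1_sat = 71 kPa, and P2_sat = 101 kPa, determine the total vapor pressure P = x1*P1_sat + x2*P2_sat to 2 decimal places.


P = x1*P1_sat + x2*P2_sat
x2 = 1 - x1 = 1 - 0.88 = 0.12
P = 0.88*71 + 0.12*101
P = 62.48 + 12.12
P = 74.60 kPa


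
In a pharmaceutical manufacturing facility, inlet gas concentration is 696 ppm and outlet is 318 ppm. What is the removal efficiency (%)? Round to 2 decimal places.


Efficiency = (G_in - G_out) / G_in * 100%
Efficiency = (696 - 318) / 696 * 100
Efficiency = 378 / 696 * 100
Efficiency = 54.31%


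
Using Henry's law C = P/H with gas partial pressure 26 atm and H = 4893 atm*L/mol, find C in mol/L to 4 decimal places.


C = P / H
C = 26 / 4893
C = 0.0053 mol/L


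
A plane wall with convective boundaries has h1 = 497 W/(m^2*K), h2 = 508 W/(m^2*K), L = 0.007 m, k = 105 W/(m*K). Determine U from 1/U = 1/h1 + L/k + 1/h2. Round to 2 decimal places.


1/U = 1/h1 + L/k + 1/h2
1/U = 1/497 + 0.007/105 + 1/508
1/U = 0.0020120724 + 6.66667e-05 + 0.0019685039
1/U = 0.004047243
U = 247.08 W/(m^2*K)


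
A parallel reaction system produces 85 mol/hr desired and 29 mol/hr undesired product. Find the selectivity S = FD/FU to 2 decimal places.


S = desired product rate / undesired product rate
S = 85 / 29
S = 2.93


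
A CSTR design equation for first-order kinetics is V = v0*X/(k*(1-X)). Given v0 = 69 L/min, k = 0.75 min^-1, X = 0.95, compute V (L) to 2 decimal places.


V = v0 * X / (k * (1 - X))
V = 69 * 0.95 / (0.75 * (1 - 0.95))
V = 65.55 / (0.75 * 0.05)
V = 65.55 / 0.0375
V = 1748.00 L


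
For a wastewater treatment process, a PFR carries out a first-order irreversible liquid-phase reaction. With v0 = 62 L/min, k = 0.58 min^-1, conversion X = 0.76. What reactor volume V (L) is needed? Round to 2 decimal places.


V = (v0/k) * ln(1/(1-X))
V = (62/0.58) * ln(1/(1-0.76))
V = 106.896552 * ln(4.166667)
V = 106.896552 * 1.427116
V = 152.55 L


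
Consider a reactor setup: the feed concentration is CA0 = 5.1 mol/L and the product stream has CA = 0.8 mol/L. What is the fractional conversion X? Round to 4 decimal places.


X = (CA0 - CA) / CA0
X = (5.1 - 0.8) / 5.1
X = 4.3 / 5.1
X = 0.8431


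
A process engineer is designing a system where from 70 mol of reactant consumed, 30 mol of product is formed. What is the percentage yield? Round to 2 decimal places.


Yield = (moles product / moles consumed) * 100%
Yield = (30 / 70) * 100
Yield = 0.4286 * 100
Yield = 42.86%


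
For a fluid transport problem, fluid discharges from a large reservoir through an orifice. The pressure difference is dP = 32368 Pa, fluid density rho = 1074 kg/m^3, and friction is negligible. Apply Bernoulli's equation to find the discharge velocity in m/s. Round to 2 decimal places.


v = sqrt(2*dP/rho)
v = sqrt(2*32368/1074)
v = sqrt(60.275605)
v = 7.76 m/s


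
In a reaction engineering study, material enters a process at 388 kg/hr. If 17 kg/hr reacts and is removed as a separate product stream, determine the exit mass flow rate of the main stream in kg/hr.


Steady-state mass balance on the main outlet: F_out = F_in - F_removed
F_out = 388 - 17
F_out = 371 kg/hr


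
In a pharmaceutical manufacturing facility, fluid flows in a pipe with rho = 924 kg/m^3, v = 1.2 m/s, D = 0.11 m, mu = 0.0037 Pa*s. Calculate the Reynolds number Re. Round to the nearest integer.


Re = rho * v * D / mu
Re = 924 * 1.2 * 0.11 / 0.0037
Re = 121.968 / 0.0037
Re = 32964


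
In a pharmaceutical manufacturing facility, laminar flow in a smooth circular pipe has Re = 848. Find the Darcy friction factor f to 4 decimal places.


f = 64 / Re
f = 64 / 848
f = 0.0755


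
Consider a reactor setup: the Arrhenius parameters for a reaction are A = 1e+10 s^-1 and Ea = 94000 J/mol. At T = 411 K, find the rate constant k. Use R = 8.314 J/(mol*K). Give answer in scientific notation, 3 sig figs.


k = A * exp(-Ea/(R*T))
k = 1e+10 * exp(-94000 / (8.314 * 411))
k = 1e+10 * exp(-27.509077)
k = 1.13e-02


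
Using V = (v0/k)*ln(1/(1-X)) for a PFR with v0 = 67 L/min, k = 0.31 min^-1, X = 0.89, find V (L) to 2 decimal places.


V = (v0/k) * ln(1/(1-X))
V = (67/0.31) * ln(1/(1-0.89))
V = 216.129032 * ln(9.090909)
V = 216.129032 * 2.207275
V = 477.06 L


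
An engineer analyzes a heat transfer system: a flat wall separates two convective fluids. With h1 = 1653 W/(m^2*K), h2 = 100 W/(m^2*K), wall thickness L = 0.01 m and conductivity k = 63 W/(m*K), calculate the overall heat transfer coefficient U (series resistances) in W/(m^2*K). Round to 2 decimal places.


1/U = 1/h1 + L/k + 1/h2
1/U = 1/1653 + 0.01/63 + 1/100
1/U = 0.0006049607 + 0.0001587302 + 0.01
1/U = 0.0107636909
U = 92.90 W/(m^2*K)


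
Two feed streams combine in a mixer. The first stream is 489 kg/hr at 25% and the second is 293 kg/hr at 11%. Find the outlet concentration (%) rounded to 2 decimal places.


Mass balance on solute: F1*x1 + F2*x2 = F3*x3
F3 = F1 + F2 = 489 + 293 = 782 kg/hr
x3 = (F1*x1 + F2*x2)/F3
x3 = (489*0.25 + 293*0.11) / 782
x3 = 19.75%


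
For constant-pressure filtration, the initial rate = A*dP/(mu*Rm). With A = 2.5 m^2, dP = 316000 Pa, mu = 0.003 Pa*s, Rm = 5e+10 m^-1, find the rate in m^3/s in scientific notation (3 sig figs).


rate = A * dP / (mu * Rm)
rate = 2.5 * 316000 / (0.003 * 5e+10)
rate = 790000.0 / 1.500e+08
rate = 5.27e-03 m^3/s


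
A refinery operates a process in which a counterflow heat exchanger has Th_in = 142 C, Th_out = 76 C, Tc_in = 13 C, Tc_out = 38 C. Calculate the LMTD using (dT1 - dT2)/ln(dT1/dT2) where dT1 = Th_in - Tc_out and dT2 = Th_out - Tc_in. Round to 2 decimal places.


dT1 = Th_in - Tc_out = 142 - 38 = 104
dT2 = Th_out - Tc_in = 76 - 13 = 63
LMTD = (dT1 - dT2) / ln(dT1/dT2)
LMTD = (104 - 63) / ln(104/63)
LMTD = 81.79 K


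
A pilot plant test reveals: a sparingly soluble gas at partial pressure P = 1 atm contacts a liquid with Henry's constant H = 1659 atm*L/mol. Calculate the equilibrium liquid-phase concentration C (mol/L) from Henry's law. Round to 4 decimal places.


C = P / H
C = 1 / 1659
C = 0.0006 mol/L


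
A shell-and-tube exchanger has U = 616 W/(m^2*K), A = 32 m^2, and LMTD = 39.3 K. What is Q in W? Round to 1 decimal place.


Q = U * A * LMTD
Q = 616 * 32 * 39.3
Q = 774681.6 W


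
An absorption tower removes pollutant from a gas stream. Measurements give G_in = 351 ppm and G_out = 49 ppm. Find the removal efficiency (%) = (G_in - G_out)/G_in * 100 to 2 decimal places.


Efficiency = (G_in - G_out) / G_in * 100%
Efficiency = (351 - 49) / 351 * 100
Efficiency = 302 / 351 * 100
Efficiency = 86.04%


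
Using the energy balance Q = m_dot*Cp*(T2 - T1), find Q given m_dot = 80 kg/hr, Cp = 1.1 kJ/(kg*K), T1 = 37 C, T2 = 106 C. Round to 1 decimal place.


Q = m_dot * Cp * (T2 - T1)
Q = 80 * 1.1 * (106 - 37)
Q = 80 * 1.1 * 69
Q = 6072.0 kJ/hr


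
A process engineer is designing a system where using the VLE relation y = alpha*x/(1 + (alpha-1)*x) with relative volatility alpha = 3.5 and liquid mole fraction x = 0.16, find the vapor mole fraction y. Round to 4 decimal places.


y = alpha*x / (1 + (alpha-1)*x)
y = 3.5*0.16 / (1 + (3.5-1)*0.16)
y = 0.56 / (1 + 0.4)
y = 0.56 / 1.4
y = 0.4000


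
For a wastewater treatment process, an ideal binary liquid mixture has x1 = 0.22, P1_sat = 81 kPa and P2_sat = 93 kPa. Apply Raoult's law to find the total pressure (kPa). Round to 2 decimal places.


P = x1*P1_sat + x2*P2_sat
x2 = 1 - x1 = 1 - 0.22 = 0.78
P = 0.22*81 + 0.78*93
P = 17.82 + 72.54
P = 90.36 kPa


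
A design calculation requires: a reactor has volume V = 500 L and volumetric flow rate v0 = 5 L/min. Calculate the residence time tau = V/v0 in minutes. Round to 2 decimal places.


tau = V / v0
tau = 500 / 5
tau = 100.00 min


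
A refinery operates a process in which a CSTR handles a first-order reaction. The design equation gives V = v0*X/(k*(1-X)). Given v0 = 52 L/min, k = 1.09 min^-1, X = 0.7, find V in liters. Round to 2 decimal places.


V = v0 * X / (k * (1 - X))
V = 52 * 0.7 / (1.09 * (1 - 0.7))
V = 36.4 / (1.09 * 0.3)
V = 36.4 / 0.327
V = 111.31 L


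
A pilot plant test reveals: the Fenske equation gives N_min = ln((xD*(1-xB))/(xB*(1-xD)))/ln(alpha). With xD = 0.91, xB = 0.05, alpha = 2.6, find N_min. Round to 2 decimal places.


N_min = ln((xD*(1-xB))/(xB*(1-xD))) / ln(alpha)
Numerator inside ln: 0.8645 / 0.0045 = 192.111111
ln(192.111111) = 5.258074
ln(alpha) = ln(2.6) = 0.955511
N_min = 5.258074 / 0.955511 = 5.50


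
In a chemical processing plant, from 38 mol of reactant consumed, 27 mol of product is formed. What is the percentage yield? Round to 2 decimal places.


Yield = (moles product / moles consumed) * 100%
Yield = (27 / 38) * 100
Yield = 0.7105 * 100
Yield = 71.05%


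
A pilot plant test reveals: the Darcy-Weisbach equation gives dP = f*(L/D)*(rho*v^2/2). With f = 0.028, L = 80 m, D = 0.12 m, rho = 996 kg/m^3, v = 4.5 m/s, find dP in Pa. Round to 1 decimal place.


dP = f * (L/D) * (rho*v^2/2)
dP = 0.028 * (80/0.12) * (996*4.5^2/2)
L/D = 666.66666667
rho*v^2/2 = 996*20.25/2 = 10084.5
dP = 0.028 * 666.66666667 * 10084.5
dP = 188244.0 Pa


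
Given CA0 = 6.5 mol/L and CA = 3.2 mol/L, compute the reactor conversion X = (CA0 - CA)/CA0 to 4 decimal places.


X = (CA0 - CA) / CA0
X = (6.5 - 3.2) / 6.5
X = 3.3 / 6.5
X = 0.5077


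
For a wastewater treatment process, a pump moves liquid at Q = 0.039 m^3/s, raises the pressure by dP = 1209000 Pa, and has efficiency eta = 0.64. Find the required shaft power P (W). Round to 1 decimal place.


P = Q * dP / eta
P = 0.039 * 1209000 / 0.64
P = 47151.0 / 0.64
P = 73673.4 W


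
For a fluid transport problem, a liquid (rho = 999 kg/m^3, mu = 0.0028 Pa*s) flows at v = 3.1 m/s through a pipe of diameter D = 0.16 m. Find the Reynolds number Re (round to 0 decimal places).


Re = rho * v * D / mu
Re = 999 * 3.1 * 0.16 / 0.0028
Re = 495.504 / 0.0028
Re = 176966


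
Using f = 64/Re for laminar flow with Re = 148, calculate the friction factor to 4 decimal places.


f = 64 / Re
f = 64 / 148
f = 0.4324


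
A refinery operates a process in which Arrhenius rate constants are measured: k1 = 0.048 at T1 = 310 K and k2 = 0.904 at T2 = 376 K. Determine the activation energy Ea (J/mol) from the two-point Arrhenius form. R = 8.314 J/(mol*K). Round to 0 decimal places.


Ea = R * ln(k2/k1) / (1/T1 - 1/T2)
ln(k2/k1) = ln(0.904/0.048) = 2.9356283
1/T1 - 1/T2 = 1/310 - 1/376 = 0.000566231984
Ea = 8.314 * 2.9356283 / 0.000566231984
Ea = 43104 J/mol


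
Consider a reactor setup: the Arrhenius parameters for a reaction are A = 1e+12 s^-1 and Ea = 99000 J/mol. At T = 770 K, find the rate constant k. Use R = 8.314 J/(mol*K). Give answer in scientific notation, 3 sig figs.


k = A * exp(-Ea/(R*T))
k = 1e+12 * exp(-99000 / (8.314 * 770))
k = 1e+12 * exp(-15.464449)
k = 1.92e+05


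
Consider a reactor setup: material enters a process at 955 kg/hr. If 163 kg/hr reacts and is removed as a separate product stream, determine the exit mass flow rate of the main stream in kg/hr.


Steady-state mass balance on the main outlet: F_out = F_in - F_removed
F_out = 955 - 163
F_out = 792 kg/hr


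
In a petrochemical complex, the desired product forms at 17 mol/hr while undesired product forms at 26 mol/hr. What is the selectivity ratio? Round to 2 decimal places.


S = desired product rate / undesired product rate
S = 17 / 26
S = 0.65


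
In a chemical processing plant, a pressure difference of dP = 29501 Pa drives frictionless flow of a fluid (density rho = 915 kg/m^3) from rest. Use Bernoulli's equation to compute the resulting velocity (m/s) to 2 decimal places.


v = sqrt(2*dP/rho)
v = sqrt(2*29501/915)
v = sqrt(64.48306)
v = 8.03 m/s


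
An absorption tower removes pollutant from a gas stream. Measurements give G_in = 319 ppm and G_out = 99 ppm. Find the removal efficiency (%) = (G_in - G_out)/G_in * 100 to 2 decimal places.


Efficiency = (G_in - G_out) / G_in * 100%
Efficiency = (319 - 99) / 319 * 100
Efficiency = 220 / 319 * 100
Efficiency = 68.97%


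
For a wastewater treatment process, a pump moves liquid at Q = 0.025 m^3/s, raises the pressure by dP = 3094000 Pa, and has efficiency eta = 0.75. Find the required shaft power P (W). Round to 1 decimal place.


P = Q * dP / eta
P = 0.025 * 3094000 / 0.75
P = 77350.0 / 0.75
P = 103133.3 W


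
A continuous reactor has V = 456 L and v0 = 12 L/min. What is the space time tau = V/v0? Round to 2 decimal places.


tau = V / v0
tau = 456 / 12
tau = 38.00 min


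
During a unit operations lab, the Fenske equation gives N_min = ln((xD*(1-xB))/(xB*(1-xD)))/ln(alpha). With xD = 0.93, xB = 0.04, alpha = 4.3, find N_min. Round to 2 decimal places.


N_min = ln((xD*(1-xB))/(xB*(1-xD))) / ln(alpha)
Numerator inside ln: 0.8928 / 0.0028 = 318.857143
ln(318.857143) = 5.764743
ln(alpha) = ln(4.3) = 1.458615
N_min = 5.764743 / 1.458615 = 3.95


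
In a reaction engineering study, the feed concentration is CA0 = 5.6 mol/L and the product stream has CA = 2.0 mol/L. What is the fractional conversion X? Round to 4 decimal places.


X = (CA0 - CA) / CA0
X = (5.6 - 2.0) / 5.6
X = 3.6 / 5.6
X = 0.6429


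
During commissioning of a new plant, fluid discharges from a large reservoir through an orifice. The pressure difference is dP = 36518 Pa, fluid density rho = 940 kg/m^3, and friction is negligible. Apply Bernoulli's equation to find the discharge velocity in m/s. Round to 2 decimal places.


v = sqrt(2*dP/rho)
v = sqrt(2*36518/940)
v = sqrt(77.697872)
v = 8.81 m/s


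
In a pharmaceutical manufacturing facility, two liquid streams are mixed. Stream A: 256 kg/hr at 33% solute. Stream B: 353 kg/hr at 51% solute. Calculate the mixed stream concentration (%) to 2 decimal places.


Mass balance on solute: F1*x1 + F2*x2 = F3*x3
F3 = F1 + F2 = 256 + 353 = 609 kg/hr
x3 = (F1*x1 + F2*x2)/F3
x3 = (256*0.33 + 353*0.51) / 609
x3 = 43.43%


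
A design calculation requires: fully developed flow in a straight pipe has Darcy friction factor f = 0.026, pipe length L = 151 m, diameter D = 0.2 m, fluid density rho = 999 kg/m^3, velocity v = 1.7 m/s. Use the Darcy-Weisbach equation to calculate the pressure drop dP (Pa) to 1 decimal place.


dP = f * (L/D) * (rho*v^2/2)
dP = 0.026 * (151/0.2) * (999*1.7^2/2)
L/D = 755.0
rho*v^2/2 = 999*2.89/2 = 1443.555
dP = 0.026 * 755.0 * 1443.555
dP = 28337.0 Pa


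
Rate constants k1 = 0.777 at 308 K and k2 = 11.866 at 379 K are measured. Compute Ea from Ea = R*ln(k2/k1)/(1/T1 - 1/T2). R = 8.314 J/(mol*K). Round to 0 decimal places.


Ea = R * ln(k2/k1) / (1/T1 - 1/T2)
ln(k2/k1) = ln(11.866/0.777) = 2.7259921
1/T1 - 1/T2 = 1/308 - 1/379 = 0.000608230819
Ea = 8.314 * 2.7259921 / 0.000608230819
Ea = 37262 J/mol


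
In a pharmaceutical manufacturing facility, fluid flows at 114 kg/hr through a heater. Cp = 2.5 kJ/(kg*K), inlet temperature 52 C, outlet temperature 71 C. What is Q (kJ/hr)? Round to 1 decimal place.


Q = m_dot * Cp * (T2 - T1)
Q = 114 * 2.5 * (71 - 52)
Q = 114 * 2.5 * 19
Q = 5415.0 kJ/hr


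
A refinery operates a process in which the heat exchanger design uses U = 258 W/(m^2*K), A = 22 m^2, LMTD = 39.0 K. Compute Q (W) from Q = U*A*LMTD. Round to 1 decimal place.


Q = U * A * LMTD
Q = 258 * 22 * 39.0
Q = 221364.0 W


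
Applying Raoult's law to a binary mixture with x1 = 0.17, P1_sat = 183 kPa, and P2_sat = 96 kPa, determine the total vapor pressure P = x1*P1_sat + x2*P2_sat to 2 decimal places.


P = x1*P1_sat + x2*P2_sat
x2 = 1 - x1 = 1 - 0.17 = 0.83
P = 0.17*183 + 0.83*96
P = 31.11 + 79.68
P = 110.79 kPa


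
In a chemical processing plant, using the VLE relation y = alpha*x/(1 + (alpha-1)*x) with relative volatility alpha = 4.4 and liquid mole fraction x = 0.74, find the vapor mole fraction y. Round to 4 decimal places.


y = alpha*x / (1 + (alpha-1)*x)
y = 4.4*0.74 / (1 + (4.4-1)*0.74)
y = 3.256 / (1 + 2.516)
y = 3.256 / 3.516
y = 0.9261


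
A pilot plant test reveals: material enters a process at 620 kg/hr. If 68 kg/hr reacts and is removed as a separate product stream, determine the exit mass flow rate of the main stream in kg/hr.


Steady-state mass balance on the main outlet: F_out = F_in - F_removed
F_out = 620 - 68
F_out = 552 kg/hr


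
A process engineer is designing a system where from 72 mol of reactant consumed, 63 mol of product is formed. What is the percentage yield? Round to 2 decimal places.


Yield = (moles product / moles consumed) * 100%
Yield = (63 / 72) * 100
Yield = 0.875 * 100
Yield = 87.50%


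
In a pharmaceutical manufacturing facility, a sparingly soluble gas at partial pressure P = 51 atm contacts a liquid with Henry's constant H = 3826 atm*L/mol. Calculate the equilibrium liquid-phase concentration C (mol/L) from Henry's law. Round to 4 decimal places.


C = P / H
C = 51 / 3826
C = 0.0133 mol/L


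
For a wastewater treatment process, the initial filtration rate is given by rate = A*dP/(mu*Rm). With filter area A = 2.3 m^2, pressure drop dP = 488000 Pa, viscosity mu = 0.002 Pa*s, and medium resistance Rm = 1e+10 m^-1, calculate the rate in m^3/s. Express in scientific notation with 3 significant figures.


rate = A * dP / (mu * Rm)
rate = 2.3 * 488000 / (0.002 * 1e+10)
rate = 1122400.0 / 2.000e+07
rate = 5.61e-02 m^3/s


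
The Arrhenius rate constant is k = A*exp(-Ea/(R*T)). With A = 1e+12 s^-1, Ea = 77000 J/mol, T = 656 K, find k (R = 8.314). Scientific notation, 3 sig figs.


k = A * exp(-Ea/(R*T))
k = 1e+12 * exp(-77000 / (8.314 * 656))
k = 1e+12 * exp(-14.11812)
k = 7.39e+05


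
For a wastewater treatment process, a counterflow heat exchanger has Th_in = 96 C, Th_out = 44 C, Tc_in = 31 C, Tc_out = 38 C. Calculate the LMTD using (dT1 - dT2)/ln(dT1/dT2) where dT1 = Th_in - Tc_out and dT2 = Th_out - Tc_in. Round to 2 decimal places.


dT1 = Th_in - Tc_out = 96 - 38 = 58
dT2 = Th_out - Tc_in = 44 - 31 = 13
LMTD = (dT1 - dT2) / ln(dT1/dT2)
LMTD = (58 - 13) / ln(58/13)
LMTD = 30.09 K


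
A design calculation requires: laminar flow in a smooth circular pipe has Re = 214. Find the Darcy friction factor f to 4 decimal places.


f = 64 / Re
f = 64 / 214
f = 0.2991


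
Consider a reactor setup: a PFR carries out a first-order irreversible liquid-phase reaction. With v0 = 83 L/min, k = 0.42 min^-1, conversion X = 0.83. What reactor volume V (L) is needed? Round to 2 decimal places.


V = (v0/k) * ln(1/(1-X))
V = (83/0.42) * ln(1/(1-0.83))
V = 197.619048 * ln(5.882353)
V = 197.619048 * 1.771957
V = 350.17 L


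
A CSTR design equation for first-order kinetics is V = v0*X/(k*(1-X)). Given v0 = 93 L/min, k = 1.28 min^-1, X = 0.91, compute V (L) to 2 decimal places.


V = v0 * X / (k * (1 - X))
V = 93 * 0.91 / (1.28 * (1 - 0.91))
V = 84.63 / (1.28 * 0.09)
V = 84.63 / 0.1152
V = 734.64 L


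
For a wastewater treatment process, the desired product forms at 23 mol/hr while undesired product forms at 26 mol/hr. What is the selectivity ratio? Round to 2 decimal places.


S = desired product rate / undesired product rate
S = 23 / 26
S = 0.88


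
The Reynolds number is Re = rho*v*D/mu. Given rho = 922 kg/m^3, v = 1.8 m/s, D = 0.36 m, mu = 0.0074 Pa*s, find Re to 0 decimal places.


Re = rho * v * D / mu
Re = 922 * 1.8 * 0.36 / 0.0074
Re = 597.456 / 0.0074
Re = 80737


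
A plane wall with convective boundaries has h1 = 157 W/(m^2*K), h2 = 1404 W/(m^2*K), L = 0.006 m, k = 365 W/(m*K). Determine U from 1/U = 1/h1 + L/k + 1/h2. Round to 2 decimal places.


1/U = 1/h1 + L/k + 1/h2
1/U = 1/157 + 0.006/365 + 1/1404
1/U = 0.0063694268 + 1.64384e-05 + 0.0007122507
1/U = 0.0070981159
U = 140.88 W/(m^2*K)


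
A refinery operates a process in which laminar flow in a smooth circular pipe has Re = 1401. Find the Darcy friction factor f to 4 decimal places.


f = 64 / Re
f = 64 / 1401
f = 0.0457


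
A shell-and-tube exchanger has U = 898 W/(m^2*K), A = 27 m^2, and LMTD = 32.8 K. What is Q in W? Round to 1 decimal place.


Q = U * A * LMTD
Q = 898 * 27 * 32.8
Q = 795268.8 W


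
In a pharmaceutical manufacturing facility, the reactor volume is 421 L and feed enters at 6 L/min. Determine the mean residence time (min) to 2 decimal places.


tau = V / v0
tau = 421 / 6
tau = 70.17 min


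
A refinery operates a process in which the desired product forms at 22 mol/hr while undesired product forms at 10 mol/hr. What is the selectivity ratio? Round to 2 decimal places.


S = desired product rate / undesired product rate
S = 22 / 10
S = 2.20


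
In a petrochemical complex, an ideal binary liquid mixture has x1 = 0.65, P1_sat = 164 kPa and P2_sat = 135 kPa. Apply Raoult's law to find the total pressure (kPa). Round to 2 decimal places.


P = x1*P1_sat + x2*P2_sat
x2 = 1 - x1 = 1 - 0.65 = 0.35
P = 0.65*164 + 0.35*135
P = 106.6 + 47.25
P = 153.85 kPa


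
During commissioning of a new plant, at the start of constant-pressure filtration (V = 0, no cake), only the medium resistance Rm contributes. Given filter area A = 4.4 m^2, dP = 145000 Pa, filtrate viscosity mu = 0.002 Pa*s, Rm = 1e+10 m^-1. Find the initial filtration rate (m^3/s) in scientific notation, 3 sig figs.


rate = A * dP / (mu * Rm)
rate = 4.4 * 145000 / (0.002 * 1e+10)
rate = 638000.0 / 2.000e+07
rate = 3.19e-02 m^3/s


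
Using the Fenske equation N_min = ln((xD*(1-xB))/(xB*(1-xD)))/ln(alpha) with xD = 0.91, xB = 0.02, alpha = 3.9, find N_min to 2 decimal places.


N_min = ln((xD*(1-xB))/(xB*(1-xD))) / ln(alpha)
Numerator inside ln: 0.8918 / 0.0018 = 495.444444
ln(495.444444) = 6.205455
ln(alpha) = ln(3.9) = 1.360977
N_min = 6.205455 / 1.360977 = 4.56


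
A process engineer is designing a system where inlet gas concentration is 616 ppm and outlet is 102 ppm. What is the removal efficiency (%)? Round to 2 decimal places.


Efficiency = (G_in - G_out) / G_in * 100%
Efficiency = (616 - 102) / 616 * 100
Efficiency = 514 / 616 * 100
Efficiency = 83.44%


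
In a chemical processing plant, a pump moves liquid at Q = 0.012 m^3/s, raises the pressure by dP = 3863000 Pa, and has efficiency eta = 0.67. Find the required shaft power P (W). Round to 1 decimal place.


P = Q * dP / eta
P = 0.012 * 3863000 / 0.67
P = 46356.0 / 0.67
P = 69188.1 W


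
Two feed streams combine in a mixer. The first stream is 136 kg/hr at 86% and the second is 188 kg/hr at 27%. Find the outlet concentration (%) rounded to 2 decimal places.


Mass balance on solute: F1*x1 + F2*x2 = F3*x3
F3 = F1 + F2 = 136 + 188 = 324 kg/hr
x3 = (F1*x1 + F2*x2)/F3
x3 = (136*0.86 + 188*0.27) / 324
x3 = 51.77%


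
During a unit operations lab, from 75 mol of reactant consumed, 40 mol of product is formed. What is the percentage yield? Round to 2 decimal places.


Yield = (moles product / moles consumed) * 100%
Yield = (40 / 75) * 100
Yield = 0.5333 * 100
Yield = 53.33%


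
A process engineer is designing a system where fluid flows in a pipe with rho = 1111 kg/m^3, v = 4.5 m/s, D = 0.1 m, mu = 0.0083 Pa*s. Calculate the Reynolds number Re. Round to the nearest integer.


Re = rho * v * D / mu
Re = 1111 * 4.5 * 0.1 / 0.0083
Re = 499.95 / 0.0083
Re = 60235


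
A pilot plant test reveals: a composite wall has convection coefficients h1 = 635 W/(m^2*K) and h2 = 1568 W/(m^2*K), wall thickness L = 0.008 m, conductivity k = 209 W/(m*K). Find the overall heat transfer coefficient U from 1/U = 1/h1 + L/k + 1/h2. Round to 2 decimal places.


1/U = 1/h1 + L/k + 1/h2
1/U = 1/635 + 0.008/209 + 1/1568
1/U = 0.0015748031 + 3.82775e-05 + 0.0006377551
1/U = 0.0022508357
U = 444.28 W/(m^2*K)
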